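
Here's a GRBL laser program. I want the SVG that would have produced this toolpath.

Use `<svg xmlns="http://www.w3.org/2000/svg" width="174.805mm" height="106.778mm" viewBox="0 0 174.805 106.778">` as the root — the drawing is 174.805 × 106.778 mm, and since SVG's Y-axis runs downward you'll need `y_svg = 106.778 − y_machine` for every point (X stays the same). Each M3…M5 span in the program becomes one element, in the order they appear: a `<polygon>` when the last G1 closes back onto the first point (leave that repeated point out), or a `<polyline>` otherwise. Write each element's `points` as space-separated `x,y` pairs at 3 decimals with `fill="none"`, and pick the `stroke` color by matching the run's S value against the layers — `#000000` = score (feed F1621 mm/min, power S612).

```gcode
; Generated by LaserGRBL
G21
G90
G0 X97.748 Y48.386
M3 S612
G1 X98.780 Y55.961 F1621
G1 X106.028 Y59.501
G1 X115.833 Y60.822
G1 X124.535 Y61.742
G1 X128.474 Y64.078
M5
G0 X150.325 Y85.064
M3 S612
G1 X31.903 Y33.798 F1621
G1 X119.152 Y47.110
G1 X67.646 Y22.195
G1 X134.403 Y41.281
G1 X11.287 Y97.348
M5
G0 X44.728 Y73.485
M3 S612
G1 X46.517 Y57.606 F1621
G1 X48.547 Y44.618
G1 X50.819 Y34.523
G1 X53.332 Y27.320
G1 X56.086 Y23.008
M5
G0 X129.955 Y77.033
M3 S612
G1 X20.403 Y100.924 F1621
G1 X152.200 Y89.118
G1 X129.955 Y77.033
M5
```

<svg xmlns="http://www.w3.org/2000/svg" width="174.805mm" height="106.778mm" viewBox="0 0 174.805 106.778">
  <polyline points="97.748,58.392 98.780,50.817 106.028,47.277 115.833,45.956 124.535,45.036 128.474,42.700" fill="none" stroke="#000000"/>
  <polyline points="150.325,21.714 31.903,72.980 119.152,59.668 67.646,84.583 134.403,65.497 11.287,9.430" fill="none" stroke="#000000"/>
  <polyline points="44.728,33.293 46.517,49.172 48.547,62.160 50.819,72.255 53.332,79.458 56.086,83.770" fill="none" stroke="#000000"/>
  <polygon points="129.955,29.745 20.403,5.854 152.200,17.660" fill="none" stroke="#000000"/>
</svg>

Machine Y-up, SVG Y-down with viewBox height 106.778, so y_svg = 106.778 − y_machine; X carries over. Every run uses S612, so all elements get stroke `#000000` (score).

Run 1: The run is open, so emit a `<polyline>` with points (Y-flipped): 97.748,58.392 98.780,50.817 106.028,47.277 115.833,45.956 124.535,45.036 128.474,42.700.

Run 2: The run is open, so emit a `<polyline>` with points (Y-flipped): 150.325,21.714 31.903,72.980 119.152,59.668 67.646,84.583 134.403,65.497 11.287,9.430.

Run 3: The run is open, so emit a `<polyline>` with points (Y-flipped): 44.728,33.293 46.517,49.172 48.547,62.160 50.819,72.255 53.332,79.458 56.086,83.770.

Run 4: The run returns to its start, so emit a `<polygon>` with points (Y-flipped): 129.955,29.745 20.403,5.854 152.200,17.660.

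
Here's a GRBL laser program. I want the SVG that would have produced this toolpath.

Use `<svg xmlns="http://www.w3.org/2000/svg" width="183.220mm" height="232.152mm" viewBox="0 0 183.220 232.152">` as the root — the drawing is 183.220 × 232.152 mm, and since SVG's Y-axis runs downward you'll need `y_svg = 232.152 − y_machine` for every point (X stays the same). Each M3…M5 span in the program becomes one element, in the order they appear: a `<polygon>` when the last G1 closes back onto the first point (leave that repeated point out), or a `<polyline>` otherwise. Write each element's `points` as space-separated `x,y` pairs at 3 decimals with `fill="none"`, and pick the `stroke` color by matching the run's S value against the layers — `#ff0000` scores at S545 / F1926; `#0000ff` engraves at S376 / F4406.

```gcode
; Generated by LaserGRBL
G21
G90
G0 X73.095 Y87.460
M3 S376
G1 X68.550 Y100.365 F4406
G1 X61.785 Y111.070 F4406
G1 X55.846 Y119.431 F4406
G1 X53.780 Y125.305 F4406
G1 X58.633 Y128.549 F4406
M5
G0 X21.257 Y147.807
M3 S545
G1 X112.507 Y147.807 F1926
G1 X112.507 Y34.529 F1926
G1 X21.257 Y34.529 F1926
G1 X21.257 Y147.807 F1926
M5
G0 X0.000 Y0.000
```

<svg xmlns="http://www.w3.org/2000/svg" width="183.220mm" height="232.152mm" viewBox="0 0 183.220 232.152">
  <polyline points="73.095,144.692 68.550,131.787 61.785,121.082 55.846,112.721 53.780,106.847 58.633,103.603" fill="none" stroke="#0000ff"/>
  <polygon points="21.257,84.345 112.507,84.345 112.507,197.623 21.257,197.623" fill="none" stroke="#ff0000"/>
</svg>

Each laser-on run becomes one SVG element. Flip Y back into SVG space with y_svg = 232.152 − y_machine.

Run 1: S376 ⇒ engrave layer `#0000ff`. The run is open, so emit a `<polyline>` with points (Y-flipped): 73.095,144.692 68.550,131.787 61.785,121.082 55.846,112.721 53.780,106.847 58.633,103.603.

Run 2: S545 ⇒ score layer `#ff0000`. The run returns to its start, so emit a `<polygon>` with points (Y-flipped): 21.257,84.345 112.507,84.345 112.507,197.623 21.257,197.623.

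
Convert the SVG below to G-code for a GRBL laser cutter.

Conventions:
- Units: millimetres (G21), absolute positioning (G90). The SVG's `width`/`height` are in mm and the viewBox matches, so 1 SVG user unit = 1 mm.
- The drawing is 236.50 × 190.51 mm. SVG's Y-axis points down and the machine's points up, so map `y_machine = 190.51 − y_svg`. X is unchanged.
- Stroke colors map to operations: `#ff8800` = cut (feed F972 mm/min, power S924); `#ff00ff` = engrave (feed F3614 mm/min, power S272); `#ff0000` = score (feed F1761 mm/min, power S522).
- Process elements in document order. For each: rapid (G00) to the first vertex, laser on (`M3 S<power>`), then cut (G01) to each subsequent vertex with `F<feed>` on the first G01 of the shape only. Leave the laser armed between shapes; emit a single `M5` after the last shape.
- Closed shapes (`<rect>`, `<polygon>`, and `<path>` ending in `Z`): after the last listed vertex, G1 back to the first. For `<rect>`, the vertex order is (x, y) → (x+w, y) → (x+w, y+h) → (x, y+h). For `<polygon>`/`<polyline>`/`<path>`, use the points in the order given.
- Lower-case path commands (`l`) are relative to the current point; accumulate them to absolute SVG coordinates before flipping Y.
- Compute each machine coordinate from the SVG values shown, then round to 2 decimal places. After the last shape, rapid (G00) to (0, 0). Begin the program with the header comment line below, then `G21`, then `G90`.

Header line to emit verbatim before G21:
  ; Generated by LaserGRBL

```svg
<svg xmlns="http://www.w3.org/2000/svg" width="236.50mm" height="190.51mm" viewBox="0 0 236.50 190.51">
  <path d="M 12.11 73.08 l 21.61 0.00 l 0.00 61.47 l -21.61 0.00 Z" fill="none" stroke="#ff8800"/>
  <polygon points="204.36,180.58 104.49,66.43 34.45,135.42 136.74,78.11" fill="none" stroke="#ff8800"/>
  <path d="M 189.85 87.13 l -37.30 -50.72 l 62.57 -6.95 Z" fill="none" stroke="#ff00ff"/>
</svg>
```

viewBox `0 0 236.50 190.51` with mm width/height → 1 unit = 1 mm. Flip: y_m = 190.51 − y_svg.

**Shape 1** — `<path>` rectangle, stroke `#ff8800` → cut (S924, F972). Machine vertices: (12.11,117.43) → (33.72,117.43) → (33.72,55.96) → (12.11,55.96) → (12.11,117.43). Closed: final G1 returns to the first vertex.

**Shape 2** — `<polygon>` closed polygon, stroke `#ff8800` → cut (S924, F972). Machine vertices: (204.36,9.93) → (104.49,124.08) → (34.45,55.09) → (136.74,112.40) → (204.36,9.93). Closed: final G1 returns to the first vertex.

**Shape 3** — `<path>` regular polygon, stroke `#ff00ff` → engrave (S272, F3614). Machine vertices: (189.85,103.38) → (152.55,154.10) → (215.12,161.05) → (189.85,103.38). Closed: final G1 returns to the first vertex.

; Generated by LaserGRBL
G21
G90
G00 X12.11 Y117.43
M3 S924
G01 X33.72 Y117.43 F972
G01 X33.72 Y55.96
G01 X12.11 Y55.96
G01 X12.11 Y117.43
G00 X204.36 Y9.93
M3 S924
G01 X104.49 Y124.08 F972
G01 X34.45 Y55.09
G01 X136.74 Y112.40
G01 X204.36 Y9.93
G00 X189.85 Y103.38
M3 S272
G01 X152.55 Y154.10 F3614
G01 X215.12 Y161.05
G01 X189.85 Y103.38
M5
G00 X0.00 Y0.00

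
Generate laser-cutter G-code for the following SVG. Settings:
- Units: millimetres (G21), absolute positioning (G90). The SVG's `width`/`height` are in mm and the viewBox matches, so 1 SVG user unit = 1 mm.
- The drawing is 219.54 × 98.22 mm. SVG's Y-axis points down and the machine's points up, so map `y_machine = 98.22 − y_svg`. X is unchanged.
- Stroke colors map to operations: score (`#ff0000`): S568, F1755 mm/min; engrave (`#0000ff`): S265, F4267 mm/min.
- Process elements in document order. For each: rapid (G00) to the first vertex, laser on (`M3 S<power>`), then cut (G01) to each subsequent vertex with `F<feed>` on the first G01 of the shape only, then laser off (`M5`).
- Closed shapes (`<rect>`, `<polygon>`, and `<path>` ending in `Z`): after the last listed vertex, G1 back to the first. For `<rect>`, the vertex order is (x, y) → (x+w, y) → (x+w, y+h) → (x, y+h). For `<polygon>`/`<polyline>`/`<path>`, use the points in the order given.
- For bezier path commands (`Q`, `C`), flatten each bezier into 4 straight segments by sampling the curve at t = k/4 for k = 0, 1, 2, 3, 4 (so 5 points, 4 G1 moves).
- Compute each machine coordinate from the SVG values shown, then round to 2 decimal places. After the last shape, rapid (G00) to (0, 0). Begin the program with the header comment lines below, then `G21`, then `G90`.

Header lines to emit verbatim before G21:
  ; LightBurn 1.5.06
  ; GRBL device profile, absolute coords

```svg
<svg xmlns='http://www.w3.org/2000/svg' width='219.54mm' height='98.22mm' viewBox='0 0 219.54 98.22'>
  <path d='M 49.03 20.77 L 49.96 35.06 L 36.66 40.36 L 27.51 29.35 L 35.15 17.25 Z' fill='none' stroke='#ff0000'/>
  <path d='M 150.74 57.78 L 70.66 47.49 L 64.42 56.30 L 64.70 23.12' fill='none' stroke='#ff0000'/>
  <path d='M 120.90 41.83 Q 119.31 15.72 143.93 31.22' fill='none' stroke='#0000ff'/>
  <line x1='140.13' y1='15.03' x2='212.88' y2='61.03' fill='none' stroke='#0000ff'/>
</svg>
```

Since the viewBox matches the mm dimensions, user units are millimetres directly. The only transform is the Y-flip y_m = 98.22 − y_svg.

Shape 1 is a regular polygon drawn with `<path>`. Its stroke #ff0000 means score at S568, F1755. After flipping Y the toolpath is (49.03,77.45) → (49.96,63.16) → (36.66,57.86) → (27.51,68.87) → (35.15,80.97) → (49.03,77.45), returning to the start.

Shape 2 is a open polyline drawn with `<path>`. Its stroke #ff0000 means score at S568, F1755. After flipping Y the toolpath is (150.74,40.44) → (70.66,50.73) → (64.42,41.92) → (64.70,75.10).

Shape 3 is a quadratic bezier drawn with `<path>`. Its stroke #0000ff means engrave at S265, F4267. After flipping Y the toolpath is (120.90,56.39) → (121.74,66.84) → (125.86,72.10) → (133.26,72.15) → (143.93,67.00).

Shape 4 is a line segment drawn with `<line>`. Its stroke #0000ff means engrave at S265, F4267. After flipping Y the toolpath is (140.13,83.19) → (212.88,37.19).

; LightBurn 1.5.06
; GRBL device profile, absolute coords
G21
G90
G00 X49.03 Y77.45
M3 S568
G01 X49.96 Y63.16 F1755
G01 X36.66 Y57.86
G01 X27.51 Y68.87
G01 X35.15 Y80.97
G01 X49.03 Y77.45
M5
G00 X150.74 Y40.44
M3 S568
G01 X70.66 Y50.73 F1755
G01 X64.42 Y41.92
G01 X64.70 Y75.10
M5
G00 X120.90 Y56.39
M3 S265
G01 X121.74 Y66.84 F4267
G01 X125.86 Y72.10
G01 X133.26 Y72.15
G01 X143.93 Y67.00
M5
G00 X140.13 Y83.19
M3 S265
G01 X212.88 Y37.19 F4267
M5
G00 X0.00 Y0.00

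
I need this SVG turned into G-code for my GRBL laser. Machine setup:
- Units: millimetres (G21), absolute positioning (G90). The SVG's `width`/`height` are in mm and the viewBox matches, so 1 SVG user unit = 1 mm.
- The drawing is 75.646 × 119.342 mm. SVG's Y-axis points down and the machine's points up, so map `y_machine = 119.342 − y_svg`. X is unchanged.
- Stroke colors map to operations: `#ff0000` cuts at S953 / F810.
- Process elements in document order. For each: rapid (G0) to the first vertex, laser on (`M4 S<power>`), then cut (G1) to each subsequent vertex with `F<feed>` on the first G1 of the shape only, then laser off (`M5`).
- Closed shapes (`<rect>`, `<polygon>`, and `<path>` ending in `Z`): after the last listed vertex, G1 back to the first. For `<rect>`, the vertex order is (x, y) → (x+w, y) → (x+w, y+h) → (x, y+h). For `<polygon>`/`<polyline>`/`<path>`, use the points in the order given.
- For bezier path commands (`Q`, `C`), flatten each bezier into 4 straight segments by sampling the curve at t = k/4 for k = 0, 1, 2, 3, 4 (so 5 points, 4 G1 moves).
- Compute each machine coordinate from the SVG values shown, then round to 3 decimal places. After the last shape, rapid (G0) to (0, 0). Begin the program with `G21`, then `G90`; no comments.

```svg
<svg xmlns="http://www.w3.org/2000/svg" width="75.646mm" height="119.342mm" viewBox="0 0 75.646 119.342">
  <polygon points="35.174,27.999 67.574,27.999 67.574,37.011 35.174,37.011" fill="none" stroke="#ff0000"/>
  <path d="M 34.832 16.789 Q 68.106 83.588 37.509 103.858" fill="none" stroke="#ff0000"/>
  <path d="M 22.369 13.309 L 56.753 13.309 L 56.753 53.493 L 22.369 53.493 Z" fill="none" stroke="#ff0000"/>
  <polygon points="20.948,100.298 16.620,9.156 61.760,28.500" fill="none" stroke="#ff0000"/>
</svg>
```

G21
G90
G0 X35.174 Y91.343
M4 S953
G1 X67.574 Y91.343 F810
G1 X67.574 Y82.331
G1 X35.174 Y82.331
G1 X35.174 Y91.343
M5
G0 X34.832 Y102.553
M4 S953
G1 X47.477 Y72.062 F810
G1 X52.138 Y47.386
G1 X48.816 Y28.527
G1 X37.509 Y15.484
M5
G0 X22.369 Y106.033
M4 S953
G1 X56.753 Y106.033 F810
G1 X56.753 Y65.849
G1 X22.369 Y65.849
G1 X22.369 Y106.033
M5
G0 X20.948 Y19.044
M4 S953
G1 X16.620 Y110.186 F810
G1 X61.760 Y90.842
G1 X20.948 Y19.044
M5
G0 X0.000 Y0.000

viewBox `0 0 75.646 119.342` with mm width/height → 1 unit = 1 mm. Flip: y_m = 119.342 − y_svg.

**Shape 1** — `<polygon>` rectangle, stroke `#ff0000` → cut (S953, F810). Machine vertices: (35.174,91.343) → (67.574,91.343) → (67.574,82.331) → (35.174,82.331) → (35.174,91.343). Closed: final G1 returns to the first vertex.

**Shape 2** — `<path>` quadratic bezier, stroke `#ff0000` → cut (S953, F810). Control points (SVG): P0=(34.832,16.789), P1=(68.106,83.588), P2=(37.509,103.858); sampled at t=k/4. Machine vertices: (34.832,102.553) → (47.477,72.062) → (52.138,47.386) → (48.816,28.527) → (37.509,15.484). Open path.

**Shape 3** — `<path>` rectangle, stroke `#ff0000` → cut (S953, F810). Machine vertices: (22.369,106.033) → (56.753,106.033) → (56.753,65.849) → (22.369,65.849) → (22.369,106.033). Closed: final G1 returns to the first vertex.

**Shape 4** — `<polygon>` closed polygon, stroke `#ff0000` → cut (S953, F810). Machine vertices: (20.948,19.044) → (16.620,110.186) → (61.760,90.842) → (20.948,19.044). Closed: final G1 returns to the first vertex.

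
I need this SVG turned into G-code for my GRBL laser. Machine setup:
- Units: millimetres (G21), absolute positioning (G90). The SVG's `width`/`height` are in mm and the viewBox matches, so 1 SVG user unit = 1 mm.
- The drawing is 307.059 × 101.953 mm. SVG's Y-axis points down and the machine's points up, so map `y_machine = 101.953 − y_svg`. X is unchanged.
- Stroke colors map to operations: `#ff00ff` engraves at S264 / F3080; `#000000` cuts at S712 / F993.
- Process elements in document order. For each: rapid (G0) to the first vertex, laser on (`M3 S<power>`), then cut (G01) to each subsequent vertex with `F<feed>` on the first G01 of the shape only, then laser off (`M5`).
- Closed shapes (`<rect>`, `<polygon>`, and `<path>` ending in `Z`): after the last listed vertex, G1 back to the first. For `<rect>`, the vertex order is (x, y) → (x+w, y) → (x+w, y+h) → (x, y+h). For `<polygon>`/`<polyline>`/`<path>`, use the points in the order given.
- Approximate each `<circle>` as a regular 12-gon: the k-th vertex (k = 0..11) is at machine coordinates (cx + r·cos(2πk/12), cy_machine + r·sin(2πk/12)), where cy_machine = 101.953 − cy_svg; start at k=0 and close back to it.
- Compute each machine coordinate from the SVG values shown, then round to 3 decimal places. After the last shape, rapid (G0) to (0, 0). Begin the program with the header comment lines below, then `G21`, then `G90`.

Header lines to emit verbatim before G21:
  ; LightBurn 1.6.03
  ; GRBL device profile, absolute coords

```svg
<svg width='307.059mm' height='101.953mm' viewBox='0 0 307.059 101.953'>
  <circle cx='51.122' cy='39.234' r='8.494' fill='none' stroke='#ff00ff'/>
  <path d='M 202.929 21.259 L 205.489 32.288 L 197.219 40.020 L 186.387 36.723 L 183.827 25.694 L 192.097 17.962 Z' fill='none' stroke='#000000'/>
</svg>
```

1 u = 1 mm; y_m = 101.953 − y.

[1] `<circle>` circle, #ff00ff→engrave S264 F3080: (59.616,62.719) → (58.478,66.966) → (55.369,70.075) → (51.122,71.213) → (46.875,70.075) → (43.766,66.966) → (42.628,62.719) → (43.766,58.472) → (46.875,55.363) → (51.122,54.225) → (55.369,55.363) → (58.478,58.472) → (59.616,62.719) (closed)

[2] `<path>` regular polygon, #000000→cut S712 F993: (202.929,80.694) → (205.489,69.665) → (197.219,61.933) → (186.387,65.230) → (183.827,76.259) → (192.097,83.991) → (202.929,80.694) (closed)

; LightBurn 1.6.03
; GRBL device profile, absolute coords
G21
G90
G0 X59.616 Y62.719
M3 S264
G01 X58.478 Y66.966 F3080
G01 X55.369 Y70.075
G01 X51.122 Y71.213
G01 X46.875 Y70.075
G01 X43.766 Y66.966
G01 X42.628 Y62.719
G01 X43.766 Y58.472
G01 X46.875 Y55.363
G01 X51.122 Y54.225
G01 X55.369 Y55.363
G01 X58.478 Y58.472
G01 X59.616 Y62.719
M5
G0 X202.929 Y80.694
M3 S712
G01 X205.489 Y69.665 F993
G01 X197.219 Y61.933
G01 X186.387 Y65.230
G01 X183.827 Y76.259
G01 X192.097 Y83.991
G01 X202.929 Y80.694
M5
G0 X0.000 Y0.000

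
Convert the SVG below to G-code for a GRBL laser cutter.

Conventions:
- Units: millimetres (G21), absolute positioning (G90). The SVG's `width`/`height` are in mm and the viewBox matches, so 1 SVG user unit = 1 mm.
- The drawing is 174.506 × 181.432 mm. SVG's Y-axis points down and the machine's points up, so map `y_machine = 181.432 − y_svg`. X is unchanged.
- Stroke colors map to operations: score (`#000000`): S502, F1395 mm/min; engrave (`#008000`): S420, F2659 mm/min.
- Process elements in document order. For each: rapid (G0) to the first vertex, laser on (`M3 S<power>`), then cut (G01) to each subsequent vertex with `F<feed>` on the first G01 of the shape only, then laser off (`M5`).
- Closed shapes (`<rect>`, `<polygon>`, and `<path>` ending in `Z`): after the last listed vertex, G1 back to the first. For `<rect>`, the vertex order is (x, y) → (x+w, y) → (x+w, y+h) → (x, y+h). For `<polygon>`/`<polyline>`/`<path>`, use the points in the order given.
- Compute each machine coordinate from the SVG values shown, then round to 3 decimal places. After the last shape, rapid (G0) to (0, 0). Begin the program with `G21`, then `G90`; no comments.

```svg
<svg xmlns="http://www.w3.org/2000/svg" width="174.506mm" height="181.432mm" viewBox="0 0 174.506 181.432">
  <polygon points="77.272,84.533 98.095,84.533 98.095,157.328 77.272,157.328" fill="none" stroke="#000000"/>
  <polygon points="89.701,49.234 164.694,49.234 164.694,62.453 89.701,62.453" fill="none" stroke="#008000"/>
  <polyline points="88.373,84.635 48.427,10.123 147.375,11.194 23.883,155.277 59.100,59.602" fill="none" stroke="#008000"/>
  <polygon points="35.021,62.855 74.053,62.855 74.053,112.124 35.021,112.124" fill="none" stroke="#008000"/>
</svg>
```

G21
G90
G0 X77.272 Y96.899
M3 S502
G01 X98.095 Y96.899 F1395
G01 X98.095 Y24.104
G01 X77.272 Y24.104
G01 X77.272 Y96.899
M5
G0 X89.701 Y132.198
M3 S420
G01 X164.694 Y132.198 F2659
G01 X164.694 Y118.979
G01 X89.701 Y118.979
G01 X89.701 Y132.198
M5
G0 X88.373 Y96.797
M3 S420
G01 X48.427 Y171.309 F2659
G01 X147.375 Y170.238
G01 X23.883 Y26.155
G01 X59.100 Y121.830
M5
G0 X35.021 Y118.577
M3 S420
G01 X74.053 Y118.577 F2659
G01 X74.053 Y69.308
G01 X35.021 Y69.308
G01 X35.021 Y118.577
M5
G0 X0.000 Y0.000

Since the viewBox matches the mm dimensions, user units are millimetres directly. The only transform is the Y-flip y_m = 181.432 − y_svg.

Shape 1 is a rectangle drawn with `<polygon>`. Its stroke #000000 means score at S502, F1395. After flipping Y the toolpath is (77.272,96.899) → (98.095,96.899) → (98.095,24.104) → (77.272,24.104) → (77.272,96.899), returning to the start.

Shape 2 is a rectangle drawn with `<polygon>`. Its stroke #008000 means engrave at S420, F2659. After flipping Y the toolpath is (89.701,132.198) → (164.694,132.198) → (164.694,118.979) → (89.701,118.979) → (89.701,132.198), returning to the start.

Shape 3 is a open polyline drawn with `<polyline>`. Its stroke #008000 means engrave at S420, F2659. After flipping Y the toolpath is (88.373,96.797) → (48.427,171.309) → (147.375,170.238) → (23.883,26.155) → (59.100,121.830).

Shape 4 is a rectangle drawn with `<polygon>`. Its stroke #008000 means engrave at S420, F2659. After flipping Y the toolpath is (35.021,118.577) → (74.053,118.577) → (74.053,69.308) → (35.021,69.308) → (35.021,118.577), returning to the start.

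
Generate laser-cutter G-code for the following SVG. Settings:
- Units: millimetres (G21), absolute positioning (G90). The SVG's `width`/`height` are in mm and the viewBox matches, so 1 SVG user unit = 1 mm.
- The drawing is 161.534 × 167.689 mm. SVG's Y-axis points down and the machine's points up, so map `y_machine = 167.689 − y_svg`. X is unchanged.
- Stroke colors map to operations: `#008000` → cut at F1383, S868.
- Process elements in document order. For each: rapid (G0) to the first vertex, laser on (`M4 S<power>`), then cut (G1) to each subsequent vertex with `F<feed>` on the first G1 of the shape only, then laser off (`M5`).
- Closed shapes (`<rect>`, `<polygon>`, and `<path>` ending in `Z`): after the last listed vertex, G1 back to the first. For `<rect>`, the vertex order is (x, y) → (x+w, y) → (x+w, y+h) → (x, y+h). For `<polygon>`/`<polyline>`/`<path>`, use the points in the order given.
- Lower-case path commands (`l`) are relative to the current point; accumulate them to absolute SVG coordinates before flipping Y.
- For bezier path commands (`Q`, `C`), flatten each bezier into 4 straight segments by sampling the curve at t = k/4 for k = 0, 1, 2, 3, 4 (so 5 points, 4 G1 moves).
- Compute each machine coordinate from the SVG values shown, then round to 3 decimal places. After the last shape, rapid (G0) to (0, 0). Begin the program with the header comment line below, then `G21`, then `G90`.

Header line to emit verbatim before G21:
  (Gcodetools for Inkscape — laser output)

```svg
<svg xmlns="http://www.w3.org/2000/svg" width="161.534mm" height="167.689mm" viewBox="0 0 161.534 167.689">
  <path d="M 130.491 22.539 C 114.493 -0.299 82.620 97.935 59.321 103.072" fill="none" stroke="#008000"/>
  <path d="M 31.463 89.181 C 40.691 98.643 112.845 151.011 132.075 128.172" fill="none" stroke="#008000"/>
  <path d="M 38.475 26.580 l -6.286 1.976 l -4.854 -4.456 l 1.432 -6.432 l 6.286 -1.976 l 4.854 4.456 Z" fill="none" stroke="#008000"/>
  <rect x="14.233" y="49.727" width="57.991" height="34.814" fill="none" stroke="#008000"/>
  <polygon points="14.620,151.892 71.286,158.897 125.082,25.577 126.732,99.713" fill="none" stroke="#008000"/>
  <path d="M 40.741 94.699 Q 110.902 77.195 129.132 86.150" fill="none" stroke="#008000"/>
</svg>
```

(Gcodetools for Inkscape — laser output)
G21
G90
G0 X130.491 Y145.150
M4 S868
G1 X115.898 Y142.924 F1383
G1 X97.644 Y115.374
G1 X78.021 Y82.579
G1 X59.321 Y64.617
M5
G0 X31.463 Y78.508
M4 S868
G1 X48.372 Y65.212 F1383
G1 X78.018 Y46.900
G1 X109.539 Y34.644
G1 X132.075 Y39.517
M5
G0 X38.475 Y141.109
M4 S868
G1 X32.189 Y139.133 F1383
G1 X27.335 Y143.589
G1 X28.767 Y150.021
G1 X35.053 Y151.997
G1 X39.907 Y147.541
G1 X38.475 Y141.109
M5
G0 X14.233 Y117.962
M4 S868
G1 X72.224 Y117.962 F1383
G1 X72.224 Y83.148
G1 X14.233 Y83.148
G1 X14.233 Y117.962
M5
G0 X14.620 Y15.797
M4 S868
G1 X71.286 Y8.792 F1383
G1 X125.082 Y142.112
G1 X126.732 Y67.976
G1 X14.620 Y15.797
M5
G0 X40.741 Y72.990
M4 S868
G1 X72.576 Y80.088 F1383
G1 X97.919 Y83.879
G1 X116.771 Y84.363
G1 X129.132 Y81.539
M5
G0 X0.000 Y0.000

viewBox `0 0 161.534 167.689` with mm width/height → 1 unit = 1 mm. Flip: y_m = 167.689 − y_svg.

**Shape 1** — `<path>` cubic bezier, stroke `#008000` → cut (S868, F1383). Control points (SVG): P0=(130.491,22.539), P1=(114.493,-0.299), P2=(82.620,97.935), P3=(59.321,103.072); sampled at t=k/4. Machine vertices: (130.491,145.150) → (115.898,142.924) → (97.644,115.374) → (78.021,82.579) → (59.321,64.617). Open path.

**Shape 2** — `<path>` cubic bezier, stroke `#008000` → cut (S868, F1383). Control points (SVG): P0=(31.463,89.181), P1=(40.691,98.643), P2=(112.845,151.011), P3=(132.075,128.172); sampled at t=k/4. Machine vertices: (31.463,78.508) → (48.372,65.212) → (78.018,46.900) → (109.539,34.644) → (132.075,39.517). Open path.

**Shape 3** — `<path>` regular polygon, stroke `#008000` → cut (S868, F1383). Machine vertices: (38.475,141.109) → (32.189,139.133) → (27.335,143.589) → (28.767,150.021) → (35.053,151.997) → (39.907,147.541) → (38.475,141.109). Closed: final G1 returns to the first vertex.

**Shape 4** — `<rect>` rectangle, stroke `#008000` → cut (S868, F1383). Machine vertices: (14.233,117.962) → (72.224,117.962) → (72.224,83.148) → (14.233,83.148) → (14.233,117.962). Closed: final G1 returns to the first vertex.

**Shape 5** — `<polygon>` closed polygon, stroke `#008000` → cut (S868, F1383). Machine vertices: (14.620,15.797) → (71.286,8.792) → (125.082,142.112) → (126.732,67.976) → (14.620,15.797). Closed: final G1 returns to the first vertex.

**Shape 6** — `<path>` quadratic bezier, stroke `#008000` → cut (S868, F1383). Control points (SVG): P0=(40.741,94.699), P1=(110.902,77.195), P2=(129.132,86.150); sampled at t=k/4. Machine vertices: (40.741,72.990) → (72.576,80.088) → (97.919,83.879) → (116.771,84.363) → (129.132,81.539). Open path.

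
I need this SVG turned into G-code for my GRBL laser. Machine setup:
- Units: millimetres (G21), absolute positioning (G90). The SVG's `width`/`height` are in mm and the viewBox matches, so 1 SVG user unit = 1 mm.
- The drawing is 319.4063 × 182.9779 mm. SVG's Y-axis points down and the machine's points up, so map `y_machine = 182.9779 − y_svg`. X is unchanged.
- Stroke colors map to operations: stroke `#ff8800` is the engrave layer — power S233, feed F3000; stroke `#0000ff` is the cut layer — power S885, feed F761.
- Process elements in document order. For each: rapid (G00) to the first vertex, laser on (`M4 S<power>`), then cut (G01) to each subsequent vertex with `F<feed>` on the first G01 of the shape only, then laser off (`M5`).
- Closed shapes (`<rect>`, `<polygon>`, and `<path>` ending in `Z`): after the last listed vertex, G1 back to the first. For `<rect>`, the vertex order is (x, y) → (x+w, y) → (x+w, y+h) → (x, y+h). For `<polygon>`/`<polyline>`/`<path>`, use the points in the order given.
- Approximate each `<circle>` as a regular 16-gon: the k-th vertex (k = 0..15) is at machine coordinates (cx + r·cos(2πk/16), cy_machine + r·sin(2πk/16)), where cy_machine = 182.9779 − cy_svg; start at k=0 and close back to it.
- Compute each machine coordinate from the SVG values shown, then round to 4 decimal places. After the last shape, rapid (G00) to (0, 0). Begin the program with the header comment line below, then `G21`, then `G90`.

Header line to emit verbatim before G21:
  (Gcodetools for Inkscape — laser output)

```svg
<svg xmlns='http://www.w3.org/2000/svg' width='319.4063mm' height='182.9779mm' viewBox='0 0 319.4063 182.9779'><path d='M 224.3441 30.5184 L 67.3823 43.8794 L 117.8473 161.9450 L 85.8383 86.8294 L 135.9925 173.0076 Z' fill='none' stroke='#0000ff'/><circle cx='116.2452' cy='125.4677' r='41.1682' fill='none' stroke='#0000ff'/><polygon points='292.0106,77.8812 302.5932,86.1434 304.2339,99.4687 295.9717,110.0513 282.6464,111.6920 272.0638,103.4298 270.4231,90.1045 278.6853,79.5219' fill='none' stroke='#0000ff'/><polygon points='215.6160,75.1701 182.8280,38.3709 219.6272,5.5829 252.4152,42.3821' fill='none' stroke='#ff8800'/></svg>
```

Since the viewBox matches the mm dimensions, user units are millimetres directly. The only transform is the Y-flip y_m = 182.9779 − y_svg.

Shape 1 is a closed polygon drawn with `<path>`. Its stroke #0000ff means cut at S885, F761. After flipping Y the toolpath is (224.3441,152.4595) → (67.3823,139.0985) → (117.8473,21.0329) → (85.8383,96.1485) → (135.9925,9.9703) → (224.3441,152.4595), returning to the start.

Shape 2 is a circle drawn with `<circle>`. Its stroke #0000ff means cut at S885, F761. After flipping Y the toolpath is (157.4134,57.5102) → (154.2797,73.2646) → (145.3555,86.6205) → (131.9996,95.5447) → (116.2452,98.6784) → (100.4908,95.5447) → (87.1349,86.6205) → (78.2107,73.2646) → (75.0770,57.5102) → (78.2107,41.7558) → (87.1349,28.3999) → (100.4908,19.4757) → (116.2452,16.3420) → (131.9996,19.4757) → (145.3555,28.3999) → (154.2797,41.7558) → (157.4134,57.5102), returning to the start.

Shape 3 is a regular polygon drawn with `<polygon>`. Its stroke #0000ff means cut at S885, F761. After flipping Y the toolpath is (292.0106,105.0967) → (302.5932,96.8345) → (304.2339,83.5092) → (295.9717,72.9266) → (282.6464,71.2859) → (272.0638,79.5481) → (270.4231,92.8734) → (278.6853,103.4560) → (292.0106,105.0967), returning to the start.

Shape 4 is a regular polygon drawn with `<polygon>`. Its stroke #ff8800 means engrave at S233, F3000. After flipping Y the toolpath is (215.6160,107.8078) → (182.8280,144.6070) → (219.6272,177.3950) → (252.4152,140.5958) → (215.6160,107.8078), returning to the start.

(Gcodetools for Inkscape — laser output)
G21
G90
G00 X224.3441 Y152.4595
M4 S885
G01 X67.3823 Y139.0985 F761
G01 X117.8473 Y21.0329
G01 X85.8383 Y96.1485
G01 X135.9925 Y9.9703
G01 X224.3441 Y152.4595
M5
G00 X157.4134 Y57.5102
M4 S885
G01 X154.2797 Y73.2646 F761
G01 X145.3555 Y86.6205
G01 X131.9996 Y95.5447
G01 X116.2452 Y98.6784
G01 X100.4908 Y95.5447
G01 X87.1349 Y86.6205
G01 X78.2107 Y73.2646
G01 X75.0770 Y57.5102
G01 X78.2107 Y41.7558
G01 X87.1349 Y28.3999
G01 X100.4908 Y19.4757
G01 X116.2452 Y16.3420
G01 X131.9996 Y19.4757
G01 X145.3555 Y28.3999
G01 X154.2797 Y41.7558
G01 X157.4134 Y57.5102
M5
G00 X292.0106 Y105.0967
M4 S885
G01 X302.5932 Y96.8345 F761
G01 X304.2339 Y83.5092
G01 X295.9717 Y72.9266
G01 X282.6464 Y71.2859
G01 X272.0638 Y79.5481
G01 X270.4231 Y92.8734
G01 X278.6853 Y103.4560
G01 X292.0106 Y105.0967
M5
G00 X215.6160 Y107.8078
M4 S233
G01 X182.8280 Y144.6070 F3000
G01 X219.6272 Y177.3950
G01 X252.4152 Y140.5958
G01 X215.6160 Y107.8078
M5
G00 X0.0000 Y0.0000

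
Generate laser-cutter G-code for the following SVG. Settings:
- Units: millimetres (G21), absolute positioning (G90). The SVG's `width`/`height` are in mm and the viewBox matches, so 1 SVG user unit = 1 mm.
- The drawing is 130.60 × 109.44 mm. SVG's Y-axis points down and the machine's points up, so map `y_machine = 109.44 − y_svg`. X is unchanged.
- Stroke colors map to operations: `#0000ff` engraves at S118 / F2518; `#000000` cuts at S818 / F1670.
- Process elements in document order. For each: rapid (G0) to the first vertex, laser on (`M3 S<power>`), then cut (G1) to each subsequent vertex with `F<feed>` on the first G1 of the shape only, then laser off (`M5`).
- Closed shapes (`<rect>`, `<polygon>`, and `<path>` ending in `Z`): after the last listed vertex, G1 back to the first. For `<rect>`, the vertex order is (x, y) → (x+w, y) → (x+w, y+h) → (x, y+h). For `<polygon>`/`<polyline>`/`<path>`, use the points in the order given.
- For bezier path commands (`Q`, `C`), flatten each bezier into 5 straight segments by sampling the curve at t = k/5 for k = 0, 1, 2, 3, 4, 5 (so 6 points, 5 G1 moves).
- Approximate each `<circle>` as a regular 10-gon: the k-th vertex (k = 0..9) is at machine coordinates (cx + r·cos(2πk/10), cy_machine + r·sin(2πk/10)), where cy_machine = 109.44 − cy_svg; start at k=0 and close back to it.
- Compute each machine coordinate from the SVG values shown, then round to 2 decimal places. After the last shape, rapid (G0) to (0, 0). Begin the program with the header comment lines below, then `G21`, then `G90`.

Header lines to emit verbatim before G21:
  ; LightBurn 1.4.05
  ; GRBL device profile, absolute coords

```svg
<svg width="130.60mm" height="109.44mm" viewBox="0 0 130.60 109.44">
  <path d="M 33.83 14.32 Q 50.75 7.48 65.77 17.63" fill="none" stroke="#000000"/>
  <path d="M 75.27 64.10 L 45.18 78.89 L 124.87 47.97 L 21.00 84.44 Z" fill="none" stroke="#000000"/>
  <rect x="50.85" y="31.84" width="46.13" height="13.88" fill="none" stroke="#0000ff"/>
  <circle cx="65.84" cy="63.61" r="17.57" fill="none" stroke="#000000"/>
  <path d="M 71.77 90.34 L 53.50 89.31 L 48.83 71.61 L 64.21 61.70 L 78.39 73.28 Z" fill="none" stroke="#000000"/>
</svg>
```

1 u = 1 mm; y_m = 109.44 − y.

[1] `<path>` quadratic bezier, #000000→cut S818 F1670: (33.83,95.12) → (40.52,97.18) → (47.06,97.87) → (53.45,97.21) → (59.69,95.19) → (65.77,91.81)

[2] `<path>` closed polygon, #000000→cut S818 F1670: (75.27,45.34) → (45.18,30.55) → (124.87,61.47) → (21.00,25.00) → (75.27,45.34) (closed)

[3] `<rect>` rectangle, #0000ff→engrave S118 F2518: (50.85,77.60) → (96.98,77.60) → (96.98,63.72) → (50.85,63.72) → (50.85,77.60) (closed)

[4] `<circle>` circle, #000000→cut S818 F1670: (83.41,45.83) → (80.05,56.16) → (71.27,62.54) → (60.41,62.54) → (51.63,56.16) → (48.27,45.83) → (51.63,35.50) → (60.41,29.12) → (71.27,29.12) → (80.05,35.50) → (83.41,45.83) (closed)

[5] `<path>` regular polygon, #000000→cut S818 F1670: (71.77,19.10) → (53.50,20.13) → (48.83,37.83) → (64.21,47.74) → (78.39,36.16) → (71.77,19.10) (closed)

; LightBurn 1.4.05
; GRBL device profile, absolute coords
G21
G90
G0 X33.83 Y95.12
M3 S818
G1 X40.52 Y97.18 F1670
G1 X47.06 Y97.87
G1 X53.45 Y97.21
G1 X59.69 Y95.19
G1 X65.77 Y91.81
M5
G0 X75.27 Y45.34
M3 S818
G1 X45.18 Y30.55 F1670
G1 X124.87 Y61.47
G1 X21.00 Y25.00
G1 X75.27 Y45.34
M5
G0 X50.85 Y77.60
M3 S118
G1 X96.98 Y77.60 F2518
G1 X96.98 Y63.72
G1 X50.85 Y63.72
G1 X50.85 Y77.60
M5
G0 X83.41 Y45.83
M3 S818
G1 X80.05 Y56.16 F1670
G1 X71.27 Y62.54
G1 X60.41 Y62.54
G1 X51.63 Y56.16
G1 X48.27 Y45.83
G1 X51.63 Y35.50
G1 X60.41 Y29.12
G1 X71.27 Y29.12
G1 X80.05 Y35.50
G1 X83.41 Y45.83
M5
G0 X71.77 Y19.10
M3 S818
G1 X53.50 Y20.13 F1670
G1 X48.83 Y37.83
G1 X64.21 Y47.74
G1 X78.39 Y36.16
G1 X71.77 Y19.10
M5
G0 X0.00 Y0.00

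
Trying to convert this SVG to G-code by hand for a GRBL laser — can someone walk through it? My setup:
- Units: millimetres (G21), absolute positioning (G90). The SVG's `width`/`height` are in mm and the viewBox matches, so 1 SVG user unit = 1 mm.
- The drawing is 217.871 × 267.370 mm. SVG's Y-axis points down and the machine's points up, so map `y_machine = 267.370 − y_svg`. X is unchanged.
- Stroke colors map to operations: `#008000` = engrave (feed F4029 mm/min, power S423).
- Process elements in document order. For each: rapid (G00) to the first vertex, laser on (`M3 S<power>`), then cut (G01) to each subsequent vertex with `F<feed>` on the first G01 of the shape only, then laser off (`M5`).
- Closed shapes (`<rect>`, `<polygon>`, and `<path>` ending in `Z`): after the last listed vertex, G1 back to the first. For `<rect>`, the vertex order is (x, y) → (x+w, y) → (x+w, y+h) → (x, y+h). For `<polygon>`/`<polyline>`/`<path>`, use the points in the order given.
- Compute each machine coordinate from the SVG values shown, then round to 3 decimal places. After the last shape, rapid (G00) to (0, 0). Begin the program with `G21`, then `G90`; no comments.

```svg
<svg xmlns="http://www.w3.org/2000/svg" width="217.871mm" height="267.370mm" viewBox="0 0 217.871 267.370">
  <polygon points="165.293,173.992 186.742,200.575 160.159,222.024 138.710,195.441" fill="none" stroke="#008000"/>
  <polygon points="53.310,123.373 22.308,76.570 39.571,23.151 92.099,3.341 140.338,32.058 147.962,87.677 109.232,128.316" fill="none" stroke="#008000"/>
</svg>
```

1 u = 1 mm; y_m = 267.370 − y.

[1] `<polygon>` regular polygon, #008000→engrave S423 F4029: (165.293,93.378) → (186.742,66.795) → (160.159,45.346) → (138.710,71.929) → (165.293,93.378) (closed)

[2] `<polygon>` regular polygon, #008000→engrave S423 F4029: (53.310,143.997) → (22.308,190.800) → (39.571,244.219) → (92.099,264.029) → (140.338,235.312) → (147.962,179.693) → (109.232,139.054) → (53.310,143.997) (closed)

G21
G90
G00 X165.293 Y93.378
M3 S423
G01 X186.742 Y66.795 F4029
G01 X160.159 Y45.346
G01 X138.710 Y71.929
G01 X165.293 Y93.378
M5
G00 X53.310 Y143.997
M3 S423
G01 X22.308 Y190.800 F4029
G01 X39.571 Y244.219
G01 X92.099 Y264.029
G01 X140.338 Y235.312
G01 X147.962 Y179.693
G01 X109.232 Y139.054
G01 X53.310 Y143.997
M5
G00 X0.000 Y0.000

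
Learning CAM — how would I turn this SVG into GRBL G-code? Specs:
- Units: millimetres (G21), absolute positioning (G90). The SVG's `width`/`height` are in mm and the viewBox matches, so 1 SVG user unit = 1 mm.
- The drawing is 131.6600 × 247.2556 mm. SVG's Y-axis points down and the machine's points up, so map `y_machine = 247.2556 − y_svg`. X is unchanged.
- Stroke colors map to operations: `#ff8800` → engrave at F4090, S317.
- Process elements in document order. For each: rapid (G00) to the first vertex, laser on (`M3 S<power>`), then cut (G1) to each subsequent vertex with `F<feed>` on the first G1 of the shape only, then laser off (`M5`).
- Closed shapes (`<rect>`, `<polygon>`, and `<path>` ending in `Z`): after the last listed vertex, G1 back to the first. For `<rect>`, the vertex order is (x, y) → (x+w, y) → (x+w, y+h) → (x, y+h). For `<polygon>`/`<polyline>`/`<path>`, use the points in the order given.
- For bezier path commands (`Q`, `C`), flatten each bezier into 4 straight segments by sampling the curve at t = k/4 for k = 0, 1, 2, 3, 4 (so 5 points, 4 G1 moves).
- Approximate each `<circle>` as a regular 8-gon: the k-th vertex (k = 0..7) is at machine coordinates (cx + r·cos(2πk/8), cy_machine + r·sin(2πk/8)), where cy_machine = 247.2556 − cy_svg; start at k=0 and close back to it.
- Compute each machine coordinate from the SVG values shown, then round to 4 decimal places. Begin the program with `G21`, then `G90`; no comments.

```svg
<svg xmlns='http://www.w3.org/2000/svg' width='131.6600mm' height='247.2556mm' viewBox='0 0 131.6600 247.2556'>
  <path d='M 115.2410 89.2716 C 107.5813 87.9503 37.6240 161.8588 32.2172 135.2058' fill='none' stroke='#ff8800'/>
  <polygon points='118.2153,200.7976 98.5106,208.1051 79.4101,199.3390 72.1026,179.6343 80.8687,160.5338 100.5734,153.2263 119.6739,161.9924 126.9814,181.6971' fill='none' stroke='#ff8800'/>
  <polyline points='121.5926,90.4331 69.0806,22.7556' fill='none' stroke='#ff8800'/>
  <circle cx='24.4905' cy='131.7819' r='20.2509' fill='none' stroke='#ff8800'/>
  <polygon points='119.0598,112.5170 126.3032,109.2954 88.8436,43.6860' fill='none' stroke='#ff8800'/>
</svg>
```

viewBox `0 0 131.6600 247.2556` with mm width/height → 1 unit = 1 mm. Flip: y_m = 247.2556 − y_svg.

**Shape 1** — `<path>` cubic bezier, stroke `#ff8800` → engrave (S317, F4090). Control points (SVG): P0=(115.2410,89.2716), P1=(107.5813,87.9503), P2=(37.6240,161.8588), P3=(32.2172,135.2058); sampled at t=k/4. Machine vertices: (115.2410,157.9840) → (99.7974,147.6161) → (72.8843,125.5175) → (46.3935,108.1686) → (32.2172,112.0498). Open path.

**Shape 2** — `<polygon>` regular polygon, stroke `#ff8800` → engrave (S317, F4090). Machine vertices: (118.2153,46.4580) → (98.5106,39.1505) → (79.4101,47.9166) → (72.1026,67.6213) → (80.8687,86.7218) → (100.5734,94.0293) → (119.6739,85.2632) → (126.9814,65.5585) → (118.2153,46.4580). Closed: final G1 returns to the first vertex.

**Shape 3** — `<polyline>` line segment, stroke `#ff8800` → engrave (S317, F4090). Machine vertices: (121.5926,156.8225) → (69.0806,224.5000). Open path.

**Shape 4** — `<circle>` circle, stroke `#ff8800` → engrave (S317, F4090). Machine vertices: (44.7414,115.4737) → (38.8100,129.7932) → (24.4905,135.7246) → (10.1710,129.7932) → (4.2396,115.4737) → (10.1710,101.1542) → (24.4905,95.2228) → (38.8100,101.1542) → (44.7414,115.4737). Closed: final G1 returns to the first vertex.

**Shape 5** — `<polygon>` closed polygon, stroke `#ff8800` → engrave (S317, F4090). Machine vertices: (119.0598,134.7386) → (126.3032,137.9602) → (88.8436,203.5696) → (119.0598,134.7386). Closed: final G1 returns to the first vertex.

G21
G90
G00 X115.2410 Y157.9840
M3 S317
G1 X99.7974 Y147.6161 F4090
G1 X72.8843 Y125.5175
G1 X46.3935 Y108.1686
G1 X32.2172 Y112.0498
M5
G00 X118.2153 Y46.4580
M3 S317
G1 X98.5106 Y39.1505 F4090
G1 X79.4101 Y47.9166
G1 X72.1026 Y67.6213
G1 X80.8687 Y86.7218
G1 X100.5734 Y94.0293
G1 X119.6739 Y85.2632
G1 X126.9814 Y65.5585
G1 X118.2153 Y46.4580
M5
G00 X121.5926 Y156.8225
M3 S317
G1 X69.0806 Y224.5000 F4090
M5
G00 X44.7414 Y115.4737
M3 S317
G1 X38.8100 Y129.7932 F4090
G1 X24.4905 Y135.7246
G1 X10.1710 Y129.7932
G1 X4.2396 Y115.4737
G1 X10.1710 Y101.1542
G1 X24.4905 Y95.2228
G1 X38.8100 Y101.1542
G1 X44.7414 Y115.4737
M5
G00 X119.0598 Y134.7386
M3 S317
G1 X126.3032 Y137.9602 F4090
G1 X88.8436 Y203.5696
G1 X119.0598 Y134.7386
M5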